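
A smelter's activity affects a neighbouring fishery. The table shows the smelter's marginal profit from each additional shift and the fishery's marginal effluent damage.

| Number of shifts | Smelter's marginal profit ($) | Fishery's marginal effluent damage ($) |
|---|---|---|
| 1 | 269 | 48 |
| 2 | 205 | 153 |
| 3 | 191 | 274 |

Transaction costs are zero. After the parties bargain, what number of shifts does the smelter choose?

Bargaining reaches the level where marginal profit last exceeds marginal effluent damage.
That holds through level 2 (205 ≥ 153) but not at 3 (191 < 274).

2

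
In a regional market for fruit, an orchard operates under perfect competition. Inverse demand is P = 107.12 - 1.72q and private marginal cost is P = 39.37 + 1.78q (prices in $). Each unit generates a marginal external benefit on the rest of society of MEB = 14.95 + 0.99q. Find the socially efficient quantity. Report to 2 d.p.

q* = 32.95

Social marginal cost = private MC − MEB = 24.42 + 0.79q.
Set SMC = demand: 24.42 + 0.79q = 107.12 - 1.72q → q* = 32.9482.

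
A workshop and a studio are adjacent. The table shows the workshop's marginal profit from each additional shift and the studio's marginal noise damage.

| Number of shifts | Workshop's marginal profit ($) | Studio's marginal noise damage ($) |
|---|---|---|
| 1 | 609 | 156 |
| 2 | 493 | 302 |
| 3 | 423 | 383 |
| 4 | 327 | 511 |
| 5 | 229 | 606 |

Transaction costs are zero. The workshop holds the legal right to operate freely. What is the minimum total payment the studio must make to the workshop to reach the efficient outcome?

$556

Left alone the workshop would choose level 5 (marginal profit stays positive).
Efficient level: k* = 3 (marginal profit ≥ marginal noise damage through 3).
The studio must at least cover the workshop's forgone profit from cutting 5→3: 327 + 229 = 556.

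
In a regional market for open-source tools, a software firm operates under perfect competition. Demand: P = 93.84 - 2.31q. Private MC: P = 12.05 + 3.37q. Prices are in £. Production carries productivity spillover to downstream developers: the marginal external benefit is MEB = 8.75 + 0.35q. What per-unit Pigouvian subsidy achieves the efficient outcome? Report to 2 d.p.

subsidy = £14.70 per unit

Social marginal cost = private MC − MEB = 3.30 + 3.02q.
Set SMC = demand: 3.30 + 3.02q = 93.84 - 2.31q → q* = 16.9869.
The Pigouvian subsidy equals MEB at q*: 8.75 + 0.35×16.9869 = 14.6954.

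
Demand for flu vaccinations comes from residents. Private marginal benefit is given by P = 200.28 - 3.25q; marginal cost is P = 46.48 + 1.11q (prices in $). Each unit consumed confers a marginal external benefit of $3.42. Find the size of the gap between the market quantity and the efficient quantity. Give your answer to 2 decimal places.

0.78 units

Market equilibrium (private): 46.48 + 1.11q = 200.28 - 3.25q → q_m = 35.2752.
Social marginal benefit = demand + MEB = 203.70 - 3.25q.
Set SMB = MC: 203.70 - 3.25q = 46.48 + 1.11q → q* = 36.0596.
Gap = |35.2752 − 36.0596| = 0.7844.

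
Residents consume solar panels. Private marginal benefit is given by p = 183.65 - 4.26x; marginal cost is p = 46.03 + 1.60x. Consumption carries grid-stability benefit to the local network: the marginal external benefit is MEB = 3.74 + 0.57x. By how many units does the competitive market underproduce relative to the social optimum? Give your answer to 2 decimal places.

Market equilibrium (private): 46.03 + 1.60x = 183.65 - 4.26x → x_m = 23.4846.
Social marginal benefit = demand + MEB = 187.39 - 3.69x.
Set SMB = MC: 187.39 - 3.69x = 46.03 + 1.60x → x* = 26.7221.
Gap = |23.4846 − 26.7221| = 3.2375.

3.24 units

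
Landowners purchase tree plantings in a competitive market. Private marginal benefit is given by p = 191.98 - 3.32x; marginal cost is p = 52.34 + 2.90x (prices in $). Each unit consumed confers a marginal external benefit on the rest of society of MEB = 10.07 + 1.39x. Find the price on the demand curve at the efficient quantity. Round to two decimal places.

P = $89.07

Social marginal benefit = demand + MEB = 202.05 - 1.93x.
Set SMB = MC: 202.05 - 1.93x = 52.34 + 2.90x → x* = 30.9959.
Consumer price on the demand curve at x*: 191.98 − 3.32×30.9959 = 89.0736.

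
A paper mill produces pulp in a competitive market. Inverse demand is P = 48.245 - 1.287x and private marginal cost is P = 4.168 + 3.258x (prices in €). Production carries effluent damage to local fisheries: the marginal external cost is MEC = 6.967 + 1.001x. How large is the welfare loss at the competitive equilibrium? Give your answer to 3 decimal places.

DWL = €25.067

Market equilibrium (private): 4.168 + 3.258x = 48.245 - 1.287x → x_m = 9.6979.
Social marginal cost = private MC + MEC = 11.135 + 4.259x.
Set SMC = demand: 11.135 + 4.259x = 48.245 - 1.287x → x* = 6.6913.
The welfare-loss triangle has base |x_m − x*| and height MEC(x_m) (the vertical gap between SMC and demand is zero at x* and MEC at x_m).
DWL = ½ × 3.0066 × 16.6746 = 25.0669.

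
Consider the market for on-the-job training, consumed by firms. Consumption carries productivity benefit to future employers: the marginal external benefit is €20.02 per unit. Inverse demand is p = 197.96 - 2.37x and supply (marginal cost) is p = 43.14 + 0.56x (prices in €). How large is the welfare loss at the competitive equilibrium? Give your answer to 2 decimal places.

DWL = €68.40

Market equilibrium (private): 43.14 + 0.56x = 197.96 - 2.37x → x_m = 52.8396.
Social marginal benefit = demand + MEB = 217.98 - 2.37x.
Set SMB = MC: 217.98 - 2.37x = 43.14 + 0.56x → x* = 59.6724.
The loss is the area between SMB and MC from x* to x_m; with linear curves that's a triangle of height MEB(x_m).
DWL = ½ × 6.8328 × 20.0200 = 68.3963.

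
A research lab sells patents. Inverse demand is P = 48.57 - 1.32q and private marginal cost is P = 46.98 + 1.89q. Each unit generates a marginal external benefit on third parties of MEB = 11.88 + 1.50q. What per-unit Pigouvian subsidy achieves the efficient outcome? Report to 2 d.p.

subsidy = 23.70 per unit

Social marginal cost = private MC − MEB = 35.10 + 0.39q.
Set SMC = demand: 35.10 + 0.39q = 48.57 - 1.32q → q* = 7.8772.
The Pigouvian subsidy equals MEB at q*: 11.88 + 1.50×7.8772 = 23.6958.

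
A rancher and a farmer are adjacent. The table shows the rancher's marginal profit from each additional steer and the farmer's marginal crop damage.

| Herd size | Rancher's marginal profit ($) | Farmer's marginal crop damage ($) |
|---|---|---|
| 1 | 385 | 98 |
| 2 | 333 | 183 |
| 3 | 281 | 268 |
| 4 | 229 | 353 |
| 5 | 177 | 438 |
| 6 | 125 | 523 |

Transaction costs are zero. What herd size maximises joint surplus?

Bargaining reaches the level where marginal profit last exceeds marginal crop damage.
That holds through level 3 (281 ≥ 268) but not at 4 (229 < 353).

3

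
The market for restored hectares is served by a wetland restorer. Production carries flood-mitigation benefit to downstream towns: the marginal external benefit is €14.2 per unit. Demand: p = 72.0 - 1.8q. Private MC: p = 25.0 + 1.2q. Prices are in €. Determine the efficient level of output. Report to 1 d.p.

Social marginal cost = private MC − MEB = 10.8 + 1.2q.
Set SMC = demand: 10.8 + 1.2q = 72.0 - 1.8q → q* = 20.4000.

q* = 20.4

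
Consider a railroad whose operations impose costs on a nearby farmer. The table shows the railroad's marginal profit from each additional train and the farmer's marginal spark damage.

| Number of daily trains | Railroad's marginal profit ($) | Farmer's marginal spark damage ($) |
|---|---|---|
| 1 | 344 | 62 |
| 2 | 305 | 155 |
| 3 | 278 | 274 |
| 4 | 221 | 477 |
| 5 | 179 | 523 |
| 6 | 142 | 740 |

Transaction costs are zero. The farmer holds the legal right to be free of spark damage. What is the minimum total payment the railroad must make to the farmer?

Efficient level: marginal profit ≥ marginal spark damage through level 3, so k* = 3.
With the farmer holding the right, the railroad must at least compensate total damage at k*: 62 + 155 + 274 = 491.

$491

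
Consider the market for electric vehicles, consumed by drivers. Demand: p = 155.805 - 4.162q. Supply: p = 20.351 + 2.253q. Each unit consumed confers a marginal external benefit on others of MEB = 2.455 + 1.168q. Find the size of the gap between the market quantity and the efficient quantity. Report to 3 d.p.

5.168 units

Market equilibrium (private): 20.351 + 2.253q = 155.805 - 4.162q → q_m = 21.1152.
Social marginal benefit = demand + MEB = 158.260 - 2.994q.
Set SMB = MC: 158.260 - 2.994q = 20.351 + 2.253q → q* = 26.2834.
Gap = |21.1152 − 26.2834| = 5.1682.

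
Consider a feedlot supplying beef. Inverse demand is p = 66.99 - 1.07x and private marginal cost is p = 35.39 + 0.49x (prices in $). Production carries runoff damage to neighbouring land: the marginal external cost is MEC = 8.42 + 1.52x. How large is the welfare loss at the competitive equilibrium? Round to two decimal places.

DWL = $249.58

Market equilibrium (private): 35.39 + 0.49x = 66.99 - 1.07x → x_m = 20.2564.
Social marginal cost = private MC + MEC = 43.81 + 2.01x.
Set SMC = demand: 43.81 + 2.01x = 66.99 - 1.07x → x* = 7.5260.
The loss is the area between SMC and demand from x* to x_m; with linear curves that's a triangle of height MEC(x_m).
DWL = ½ × 12.7304 × 39.2097 = 249.5776.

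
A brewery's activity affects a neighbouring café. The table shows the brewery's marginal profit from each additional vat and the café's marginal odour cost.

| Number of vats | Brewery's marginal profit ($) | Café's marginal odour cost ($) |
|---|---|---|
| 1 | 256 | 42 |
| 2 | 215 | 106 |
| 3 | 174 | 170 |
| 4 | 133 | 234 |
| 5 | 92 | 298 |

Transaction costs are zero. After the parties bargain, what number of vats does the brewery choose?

Bargaining reaches the level where marginal profit last exceeds marginal odour cost.
That holds through level 3 (174 ≥ 170) but not at 4 (133 < 234).

3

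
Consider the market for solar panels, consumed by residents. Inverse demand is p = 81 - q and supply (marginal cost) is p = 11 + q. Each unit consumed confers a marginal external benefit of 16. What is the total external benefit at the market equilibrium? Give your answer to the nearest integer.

Market equilibrium (private): 11 + q = 81 - q → q_m = 35.0000.
Total external benefit = MEB × q_m = 16 × 35.0000 = 560.0000.

560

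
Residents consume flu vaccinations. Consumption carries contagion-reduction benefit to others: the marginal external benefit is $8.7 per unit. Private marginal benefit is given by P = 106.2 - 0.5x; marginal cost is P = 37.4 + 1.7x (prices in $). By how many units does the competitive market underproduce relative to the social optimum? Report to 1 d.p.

4.0 units

Market equilibrium (private): 37.4 + 1.7x = 106.2 - 0.5x → x_m = 31.2727.
Social marginal benefit = demand + MEB = 114.9 - 0.5x.
Set SMB = MC: 114.9 - 0.5x = 37.4 + 1.7x → x* = 35.2273.
Gap = |31.2727 − 35.2273| = 3.9546.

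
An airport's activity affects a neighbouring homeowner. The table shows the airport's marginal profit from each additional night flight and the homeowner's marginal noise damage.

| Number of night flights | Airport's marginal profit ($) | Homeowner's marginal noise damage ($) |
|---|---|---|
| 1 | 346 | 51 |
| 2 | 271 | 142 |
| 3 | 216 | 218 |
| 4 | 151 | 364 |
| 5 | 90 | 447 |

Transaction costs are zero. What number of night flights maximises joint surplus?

Bargaining reaches the level where marginal profit last exceeds marginal noise damage.
That holds through level 2 (271 ≥ 142) but not at 3 (216 < 218).

2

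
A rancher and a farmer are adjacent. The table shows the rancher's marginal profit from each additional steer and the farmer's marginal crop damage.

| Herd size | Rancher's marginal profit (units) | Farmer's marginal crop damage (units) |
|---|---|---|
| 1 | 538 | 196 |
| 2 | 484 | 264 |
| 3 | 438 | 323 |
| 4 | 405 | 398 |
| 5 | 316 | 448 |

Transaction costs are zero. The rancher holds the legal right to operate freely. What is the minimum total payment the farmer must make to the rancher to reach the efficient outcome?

316

Left alone the rancher would choose level 5 (marginal profit stays positive).
Efficient level: k* = 4 (marginal profit ≥ marginal crop damage through 4).
The farmer must at least cover the rancher's forgone profit from cutting 5→4: 316 = 316.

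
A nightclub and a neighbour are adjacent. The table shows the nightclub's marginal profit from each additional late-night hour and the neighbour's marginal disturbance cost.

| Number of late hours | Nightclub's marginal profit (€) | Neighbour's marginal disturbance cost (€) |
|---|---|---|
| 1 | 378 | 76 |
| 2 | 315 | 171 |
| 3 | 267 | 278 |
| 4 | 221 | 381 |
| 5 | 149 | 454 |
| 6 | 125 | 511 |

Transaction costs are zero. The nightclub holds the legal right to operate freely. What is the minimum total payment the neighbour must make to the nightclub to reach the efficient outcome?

€762

Left alone the nightclub would choose level 6 (marginal profit stays positive).
Efficient level: k* = 2 (marginal profit ≥ marginal disturbance cost through 2).
The neighbour must at least cover the nightclub's forgone profit from cutting 6→2: 267 + 221 + 149 + 125 = 762.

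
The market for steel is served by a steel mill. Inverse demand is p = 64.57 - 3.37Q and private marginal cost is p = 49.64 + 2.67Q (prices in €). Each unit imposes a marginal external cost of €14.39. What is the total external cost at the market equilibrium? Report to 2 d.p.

€35.57

Market equilibrium (private): 49.64 + 2.67Q = 64.57 - 3.37Q → Q_m = 2.4719.
Total external cost = MEC × Q_m = 14.39 × 2.4719 = 35.5706.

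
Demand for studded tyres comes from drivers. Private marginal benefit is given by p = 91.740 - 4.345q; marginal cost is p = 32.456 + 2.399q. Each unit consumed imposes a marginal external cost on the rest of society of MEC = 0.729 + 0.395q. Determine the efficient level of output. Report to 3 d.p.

q* = 8.202

Social marginal benefit = demand − MEC = 91.011 - 4.740q.
Set SMB = MC: 91.011 - 4.740q = 32.456 + 2.399q → q* = 8.2021.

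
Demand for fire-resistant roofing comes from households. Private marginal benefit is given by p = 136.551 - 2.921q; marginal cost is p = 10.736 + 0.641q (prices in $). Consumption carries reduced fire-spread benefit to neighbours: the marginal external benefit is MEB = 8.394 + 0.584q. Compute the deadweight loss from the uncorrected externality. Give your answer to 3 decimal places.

Market equilibrium (private): 10.736 + 0.641q = 136.551 - 2.921q → q_m = 35.3214.
Social marginal benefit = demand + MEB = 144.945 - 2.337q.
Set SMB = MC: 144.945 - 2.337q = 10.736 + 0.641q → q* = 45.0668.
Between q* and q_m the wedge SMB − MC runs linearly from 0 to MEB(q_m), so the loss is a triangle.
DWL = ½ × 9.7454 × 29.0217 = 141.4140.

DWL = $141.414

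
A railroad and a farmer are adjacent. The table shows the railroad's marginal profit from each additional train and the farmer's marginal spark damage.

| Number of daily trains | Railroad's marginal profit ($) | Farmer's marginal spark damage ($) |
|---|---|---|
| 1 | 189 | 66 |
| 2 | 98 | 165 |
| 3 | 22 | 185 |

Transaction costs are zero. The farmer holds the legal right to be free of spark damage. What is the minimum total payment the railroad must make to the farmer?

Efficient level: marginal profit ≥ marginal spark damage through level 1, so k* = 1.
With the farmer holding the right, the railroad must at least compensate total damage at k*: 66 = 66.

$66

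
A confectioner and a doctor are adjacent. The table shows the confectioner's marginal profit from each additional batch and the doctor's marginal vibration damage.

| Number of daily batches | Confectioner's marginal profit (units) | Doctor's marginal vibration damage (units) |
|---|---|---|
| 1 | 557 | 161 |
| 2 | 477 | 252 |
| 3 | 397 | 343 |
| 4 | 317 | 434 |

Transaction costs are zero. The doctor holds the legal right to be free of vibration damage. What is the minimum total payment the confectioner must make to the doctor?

756

Efficient level: marginal profit ≥ marginal vibration damage through level 3, so k* = 3.
With the doctor holding the right, the confectioner must at least compensate total damage at k*: 161 + 252 + 343 = 756.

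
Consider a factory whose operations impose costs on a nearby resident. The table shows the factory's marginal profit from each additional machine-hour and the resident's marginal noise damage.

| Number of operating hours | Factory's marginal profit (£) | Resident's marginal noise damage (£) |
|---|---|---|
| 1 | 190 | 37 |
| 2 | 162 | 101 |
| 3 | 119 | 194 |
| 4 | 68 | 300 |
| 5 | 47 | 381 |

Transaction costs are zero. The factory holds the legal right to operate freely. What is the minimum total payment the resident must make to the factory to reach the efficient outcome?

£234

Left alone the factory would choose level 5 (marginal profit stays positive).
Efficient level: k* = 2 (marginal profit ≥ marginal noise damage through 2).
The resident must at least cover the factory's forgone profit from cutting 5→2: 119 + 68 + 47 = 234.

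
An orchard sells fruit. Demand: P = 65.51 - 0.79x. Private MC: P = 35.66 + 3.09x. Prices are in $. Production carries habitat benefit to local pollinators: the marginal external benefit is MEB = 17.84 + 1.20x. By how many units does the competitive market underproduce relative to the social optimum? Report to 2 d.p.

Market equilibrium (private): 35.66 + 3.09x = 65.51 - 0.79x → x_m = 7.6933.
Social marginal cost = private MC − MEB = 17.82 + 1.89x.
Set SMC = demand: 17.82 + 1.89x = 65.51 - 0.79x → x* = 17.7948.
Gap = |7.6933 − 17.7948| = 10.1015.

10.10 units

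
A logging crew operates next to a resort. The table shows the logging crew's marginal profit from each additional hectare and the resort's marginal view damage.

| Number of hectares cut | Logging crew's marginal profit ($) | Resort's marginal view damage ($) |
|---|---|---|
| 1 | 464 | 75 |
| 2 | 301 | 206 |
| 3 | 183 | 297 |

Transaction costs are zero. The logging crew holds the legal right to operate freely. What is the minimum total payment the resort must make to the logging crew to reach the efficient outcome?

$183

Left alone the logging crew would choose level 3 (marginal profit stays positive).
Efficient level: k* = 2 (marginal profit ≥ marginal view damage through 2).
The resort must at least cover the logging crew's forgone profit from cutting 3→2: 183 = 183.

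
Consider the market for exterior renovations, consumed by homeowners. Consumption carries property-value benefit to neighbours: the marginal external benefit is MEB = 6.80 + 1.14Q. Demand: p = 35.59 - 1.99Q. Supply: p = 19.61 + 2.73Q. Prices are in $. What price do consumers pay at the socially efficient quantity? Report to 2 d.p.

P = $22.93

Social marginal benefit = demand + MEB = 42.39 - 0.85Q.
Set SMB = MC: 42.39 - 0.85Q = 19.61 + 2.73Q → Q* = 6.3631.
Consumer price on the demand curve at Q*: 35.59 − 1.99×6.3631 = 22.9274.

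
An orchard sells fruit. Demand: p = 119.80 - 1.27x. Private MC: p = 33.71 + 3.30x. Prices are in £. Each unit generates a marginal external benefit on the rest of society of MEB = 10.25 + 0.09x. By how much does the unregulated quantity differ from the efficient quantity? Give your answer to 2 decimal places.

2.67 units

Market equilibrium (private): 33.71 + 3.30x = 119.80 - 1.27x → x_m = 18.8381.
Social marginal cost = private MC − MEB = 23.46 + 3.21x.
Set SMC = demand: 23.46 + 3.21x = 119.80 - 1.27x → x* = 21.5045.
Gap = |18.8381 − 21.5045| = 2.6664.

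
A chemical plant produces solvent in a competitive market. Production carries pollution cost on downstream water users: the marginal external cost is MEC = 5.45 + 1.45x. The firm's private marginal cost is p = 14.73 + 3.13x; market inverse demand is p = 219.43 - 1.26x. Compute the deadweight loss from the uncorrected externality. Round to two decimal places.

Market equilibrium (private): 14.73 + 3.13x = 219.43 - 1.26x → x_m = 46.6287.
Social marginal cost = private MC + MEC = 20.18 + 4.58x.
Set SMC = demand: 20.18 + 4.58x = 219.43 - 1.26x → x* = 34.1182.
The loss is the area between SMC and demand from x* to x_m; with linear curves that's a triangle of height MEC(x_m).
DWL = ½ × 12.5105 × 73.0616 = 457.0186.

DWL = 457.02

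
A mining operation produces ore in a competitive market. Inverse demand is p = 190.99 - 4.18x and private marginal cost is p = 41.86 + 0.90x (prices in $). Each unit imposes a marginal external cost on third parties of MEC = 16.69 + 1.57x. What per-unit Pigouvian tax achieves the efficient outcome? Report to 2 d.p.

Social marginal cost = private MC + MEC = 58.55 + 2.47x.
Set SMC = demand: 58.55 + 2.47x = 190.99 - 4.18x → x* = 19.9158.
The Pigouvian tax equals MEC at x*: 16.69 + 1.57×19.9158 = 47.9578.

tax = $47.96 per unit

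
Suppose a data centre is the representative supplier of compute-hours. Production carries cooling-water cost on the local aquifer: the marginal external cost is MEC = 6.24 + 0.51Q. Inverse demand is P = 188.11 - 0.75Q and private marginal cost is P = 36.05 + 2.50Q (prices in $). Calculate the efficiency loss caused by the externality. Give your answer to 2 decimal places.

DWL = $120.49

Market equilibrium (private): 36.05 + 2.50Q = 188.11 - 0.75Q → Q_m = 46.7877.
Social marginal cost = private MC + MEC = 42.29 + 3.01Q.
Set SMC = demand: 42.29 + 3.01Q = 188.11 - 0.75Q → Q* = 38.7819.
Height of the DWL triangle at Q_m is SMC(Q_m) − demand(Q_m) = MEC(Q_m) = 30.1017.
DWL = ½ × 8.0058 × 30.1017 = 120.4941.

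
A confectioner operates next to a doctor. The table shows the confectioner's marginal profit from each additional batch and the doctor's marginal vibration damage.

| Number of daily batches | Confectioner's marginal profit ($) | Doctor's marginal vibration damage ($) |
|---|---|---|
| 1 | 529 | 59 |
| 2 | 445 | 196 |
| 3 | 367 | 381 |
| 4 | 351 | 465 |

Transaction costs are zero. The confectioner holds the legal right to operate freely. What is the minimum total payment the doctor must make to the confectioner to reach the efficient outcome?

$718

Left alone the confectioner would choose level 4 (marginal profit stays positive).
Efficient level: k* = 2 (marginal profit ≥ marginal vibration damage through 2).
The doctor must at least cover the confectioner's forgone profit from cutting 4→2: 367 + 351 = 718.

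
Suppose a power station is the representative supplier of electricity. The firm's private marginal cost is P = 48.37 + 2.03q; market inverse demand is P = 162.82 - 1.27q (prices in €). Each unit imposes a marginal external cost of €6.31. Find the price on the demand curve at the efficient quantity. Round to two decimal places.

Social marginal cost = private MC + MEC = 54.68 + 2.03q.
Set SMC = demand: 54.68 + 2.03q = 162.82 - 1.27q → q* = 32.7697.
Consumer price on the demand curve at q*: 162.82 − 1.27×32.7697 = 121.2025.

P = €121.20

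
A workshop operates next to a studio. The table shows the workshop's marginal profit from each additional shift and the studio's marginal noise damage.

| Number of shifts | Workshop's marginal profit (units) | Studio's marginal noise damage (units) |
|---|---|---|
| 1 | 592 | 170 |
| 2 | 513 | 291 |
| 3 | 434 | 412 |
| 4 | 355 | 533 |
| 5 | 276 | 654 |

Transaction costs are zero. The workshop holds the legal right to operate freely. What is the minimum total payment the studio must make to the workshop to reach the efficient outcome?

631

Left alone the workshop would choose level 5 (marginal profit stays positive).
Efficient level: k* = 3 (marginal profit ≥ marginal noise damage through 3).
The studio must at least cover the workshop's forgone profit from cutting 5→3: 355 + 276 = 631.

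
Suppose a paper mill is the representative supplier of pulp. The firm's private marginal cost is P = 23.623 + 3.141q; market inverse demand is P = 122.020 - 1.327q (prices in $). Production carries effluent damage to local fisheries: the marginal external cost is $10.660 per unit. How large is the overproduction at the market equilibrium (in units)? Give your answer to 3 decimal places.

Market equilibrium (private): 23.623 + 3.141q = 122.020 - 1.327q → q_m = 22.0226.
Social marginal cost = private MC + MEC = 34.283 + 3.141q.
Set SMC = demand: 34.283 + 3.141q = 122.020 - 1.327q → q* = 19.6368.
Gap = |22.0226 − 19.6368| = 2.3858.

2.386 units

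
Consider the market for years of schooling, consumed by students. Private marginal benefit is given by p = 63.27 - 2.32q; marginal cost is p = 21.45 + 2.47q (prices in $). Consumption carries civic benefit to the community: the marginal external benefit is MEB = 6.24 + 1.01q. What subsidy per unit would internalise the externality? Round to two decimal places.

subsidy = $19.08 per unit

Social marginal benefit = demand + MEB = 69.51 - 1.31q.
Set SMB = MC: 69.51 - 1.31q = 21.45 + 2.47q → q* = 12.7143.
The Pigouvian subsidy equals MEB at q*: 6.24 + 1.01×12.7143 = 19.0814.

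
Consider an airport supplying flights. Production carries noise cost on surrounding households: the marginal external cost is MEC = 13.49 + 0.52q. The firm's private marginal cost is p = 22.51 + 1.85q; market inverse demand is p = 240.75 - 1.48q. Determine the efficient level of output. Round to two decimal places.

Social marginal cost = private MC + MEC = 36.00 + 2.37q.
Set SMC = demand: 36.00 + 2.37q = 240.75 - 1.48q → q* = 53.1818.

q* = 53.18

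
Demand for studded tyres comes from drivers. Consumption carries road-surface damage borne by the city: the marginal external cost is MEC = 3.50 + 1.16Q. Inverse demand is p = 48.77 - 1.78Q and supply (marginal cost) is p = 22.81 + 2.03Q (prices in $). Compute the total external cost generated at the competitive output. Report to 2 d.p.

Market equilibrium (private): 22.81 + 2.03Q = 48.77 - 1.78Q → Q_m = 6.8136.
Total external cost = ∫₀^{Q_m} (3.50 + 1.16Q) dQ = 3.50×6.8136 + ½×1.16×6.8136² = 50.7742.

$50.77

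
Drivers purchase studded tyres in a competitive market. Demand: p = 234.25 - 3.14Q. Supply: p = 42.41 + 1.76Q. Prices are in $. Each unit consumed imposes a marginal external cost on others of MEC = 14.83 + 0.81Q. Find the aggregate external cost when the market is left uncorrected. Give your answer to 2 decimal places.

$1201.39

Market equilibrium (private): 42.41 + 1.76Q = 234.25 - 3.14Q → Q_m = 39.1510.
Total external cost = ∫₀^{Q_m} (14.83 + 0.81Q) dQ = 14.83×39.1510 + ½×0.81×39.1510² = 1201.3937.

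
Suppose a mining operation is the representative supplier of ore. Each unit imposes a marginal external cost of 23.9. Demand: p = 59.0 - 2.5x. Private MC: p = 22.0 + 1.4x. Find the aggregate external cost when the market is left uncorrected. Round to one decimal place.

Market equilibrium (private): 22.0 + 1.4x = 59.0 - 2.5x → x_m = 9.4872.
Total external cost = MEC × x_m = 23.9 × 9.4872 = 226.7441.

226.7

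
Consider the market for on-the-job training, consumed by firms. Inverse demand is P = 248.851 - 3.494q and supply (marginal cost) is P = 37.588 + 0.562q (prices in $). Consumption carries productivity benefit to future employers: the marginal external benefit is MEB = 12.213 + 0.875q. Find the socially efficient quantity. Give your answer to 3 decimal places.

Social marginal benefit = demand + MEB = 261.064 - 2.619q.
Set SMB = MC: 261.064 - 2.619q = 37.588 + 0.562q → q* = 70.2534.

q* = 70.253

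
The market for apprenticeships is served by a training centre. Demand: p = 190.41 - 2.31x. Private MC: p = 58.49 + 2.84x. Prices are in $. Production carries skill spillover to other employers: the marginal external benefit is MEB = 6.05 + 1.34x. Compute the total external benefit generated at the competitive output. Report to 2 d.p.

$594.60

Market equilibrium (private): 58.49 + 2.84x = 190.41 - 2.31x → x_m = 25.6155.
Total external benefit = ∫₀^{x_m} (6.05 + 1.34x) dx = 6.05×25.6155 + ½×1.34×25.6155² = 594.5968.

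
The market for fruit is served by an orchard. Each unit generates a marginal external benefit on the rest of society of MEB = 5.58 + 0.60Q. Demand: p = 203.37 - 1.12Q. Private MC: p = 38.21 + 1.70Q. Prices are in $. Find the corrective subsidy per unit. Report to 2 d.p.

Social marginal cost = private MC − MEB = 32.63 + 1.10Q.
Set SMC = demand: 32.63 + 1.10Q = 203.37 - 1.12Q → Q* = 76.9099.
The Pigouvian subsidy equals MEB at Q*: 5.58 + 0.60×76.9099 = 51.7259.

subsidy = $51.73 per unit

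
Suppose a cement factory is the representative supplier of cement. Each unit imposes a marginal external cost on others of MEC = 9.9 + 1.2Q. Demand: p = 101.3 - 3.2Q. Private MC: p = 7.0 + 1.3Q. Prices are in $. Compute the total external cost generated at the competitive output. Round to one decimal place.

$470.9

Market equilibrium (private): 7.0 + 1.3Q = 101.3 - 3.2Q → Q_m = 20.9556.
Total external cost = ∫₀^{Q_m} (9.9 + 1.2Q) dQ = 9.9×20.9556 + ½×1.2×20.9556² = 470.9427.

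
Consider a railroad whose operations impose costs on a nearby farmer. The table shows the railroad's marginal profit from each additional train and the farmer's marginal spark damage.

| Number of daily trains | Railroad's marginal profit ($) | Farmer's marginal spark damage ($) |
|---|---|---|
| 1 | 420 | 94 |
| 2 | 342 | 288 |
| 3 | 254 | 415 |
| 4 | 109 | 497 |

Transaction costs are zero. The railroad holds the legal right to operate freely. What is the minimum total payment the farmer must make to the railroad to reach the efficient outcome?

$363

Left alone the railroad would choose level 4 (marginal profit stays positive).
Efficient level: k* = 2 (marginal profit ≥ marginal spark damage through 2).
The farmer must at least cover the railroad's forgone profit from cutting 4→2: 254 + 109 = 363.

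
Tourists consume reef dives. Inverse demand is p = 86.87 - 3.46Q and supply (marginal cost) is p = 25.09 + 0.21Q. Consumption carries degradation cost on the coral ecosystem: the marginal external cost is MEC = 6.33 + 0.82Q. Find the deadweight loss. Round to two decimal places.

Market equilibrium (private): 25.09 + 0.21Q = 86.87 - 3.46Q → Q_m = 16.8338.
Social marginal benefit = demand − MEC = 80.54 - 4.28Q.
Set SMB = MC: 80.54 - 4.28Q = 25.09 + 0.21Q → Q* = 12.3497.
The loss is the area between SMB and MC from Q* to Q_m; with linear curves that's a triangle of height MEC(Q_m).
DWL = ½ × 4.4841 × 20.1337 = 45.1408.

DWL = 45.14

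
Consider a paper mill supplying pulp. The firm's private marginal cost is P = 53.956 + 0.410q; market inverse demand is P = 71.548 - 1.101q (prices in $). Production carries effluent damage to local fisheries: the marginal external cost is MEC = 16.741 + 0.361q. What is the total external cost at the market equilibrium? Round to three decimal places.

Market equilibrium (private): 53.956 + 0.410q = 71.548 - 1.101q → q_m = 11.6426.
Total external cost = ∫₀^{q_m} (16.741 + 0.361q) dq = 16.741×11.6426 + ½×0.361×11.6426² = 219.3756.

$219.376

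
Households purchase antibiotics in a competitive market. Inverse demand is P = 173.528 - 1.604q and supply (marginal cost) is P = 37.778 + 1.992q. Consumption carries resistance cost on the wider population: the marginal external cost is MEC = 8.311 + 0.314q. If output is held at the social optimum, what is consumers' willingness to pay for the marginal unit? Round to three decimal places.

P = 121.249

Social marginal benefit = demand − MEC = 165.217 - 1.918q.
Set SMB = MC: 165.217 - 1.918q = 37.778 + 1.992q → q* = 32.5931.
Consumer price on the demand curve at q*: 173.528 − 1.604×32.5931 = 121.2487.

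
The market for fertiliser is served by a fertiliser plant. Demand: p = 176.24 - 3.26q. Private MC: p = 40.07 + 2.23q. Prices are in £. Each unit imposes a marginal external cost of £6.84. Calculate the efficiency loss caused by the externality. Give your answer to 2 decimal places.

Market equilibrium (private): 40.07 + 2.23q = 176.24 - 3.26q → q_m = 24.8033.
Social marginal cost = private MC + MEC = 46.91 + 2.23q.
Set SMC = demand: 46.91 + 2.23q = 176.24 - 3.26q → q* = 23.5574.
Between q* and q_m the wedge SMC − demand runs linearly from 0 to MEC(q_m), so the loss is a triangle.
DWL = ½ × 1.2459 × 6.8400 = 4.2610.

DWL = £4.26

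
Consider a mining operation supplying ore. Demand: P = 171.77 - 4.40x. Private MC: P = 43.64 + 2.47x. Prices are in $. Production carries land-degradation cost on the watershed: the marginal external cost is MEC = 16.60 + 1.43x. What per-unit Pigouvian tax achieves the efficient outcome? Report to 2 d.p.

tax = $35.82 per unit

Social marginal cost = private MC + MEC = 60.24 + 3.90x.
Set SMC = demand: 60.24 + 3.90x = 171.77 - 4.40x → x* = 13.4373.
The Pigouvian tax equals MEC at x*: 16.60 + 1.43×13.4373 = 35.8153.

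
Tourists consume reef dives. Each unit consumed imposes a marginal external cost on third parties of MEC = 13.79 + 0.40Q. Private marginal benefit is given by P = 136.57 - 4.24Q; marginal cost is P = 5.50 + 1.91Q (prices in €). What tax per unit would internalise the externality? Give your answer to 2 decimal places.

Social marginal benefit = demand − MEC = 122.78 - 4.64Q.
Set SMB = MC: 122.78 - 4.64Q = 5.50 + 1.91Q → Q* = 17.9053.
The Pigouvian tax equals MEC at Q*: 13.79 + 0.40×17.9053 = 20.9521.

tax = €20.95 per unit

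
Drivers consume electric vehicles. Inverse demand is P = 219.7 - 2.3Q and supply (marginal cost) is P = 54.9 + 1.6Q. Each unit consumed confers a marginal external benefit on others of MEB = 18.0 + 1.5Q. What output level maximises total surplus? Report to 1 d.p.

Q* = 76.2

Social marginal benefit = demand + MEB = 237.7 - 0.8Q.
Set SMB = MC: 237.7 - 0.8Q = 54.9 + 1.6Q → Q* = 76.1667.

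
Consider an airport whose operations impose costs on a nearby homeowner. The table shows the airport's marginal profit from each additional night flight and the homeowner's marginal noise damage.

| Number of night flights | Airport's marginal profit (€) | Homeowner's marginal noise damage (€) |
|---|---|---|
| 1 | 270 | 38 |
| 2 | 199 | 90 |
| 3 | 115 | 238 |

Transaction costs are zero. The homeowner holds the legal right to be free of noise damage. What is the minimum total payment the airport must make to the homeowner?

€128

Efficient level: marginal profit ≥ marginal noise damage through level 2, so k* = 2.
With the homeowner holding the right, the airport must at least compensate total damage at k*: 38 + 90 = 128.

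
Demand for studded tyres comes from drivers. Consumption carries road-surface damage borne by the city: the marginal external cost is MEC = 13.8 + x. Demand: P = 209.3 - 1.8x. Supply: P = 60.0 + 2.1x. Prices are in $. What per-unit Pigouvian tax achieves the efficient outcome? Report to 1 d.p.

Social marginal benefit = demand − MEC = 195.5 - 2.8x.
Set SMB = MC: 195.5 - 2.8x = 60.0 + 2.1x → x* = 27.6531.
The Pigouvian tax equals MEC at x*: 13.8 + 1.0×27.6531 = 41.4531.

tax = $41.5 per unit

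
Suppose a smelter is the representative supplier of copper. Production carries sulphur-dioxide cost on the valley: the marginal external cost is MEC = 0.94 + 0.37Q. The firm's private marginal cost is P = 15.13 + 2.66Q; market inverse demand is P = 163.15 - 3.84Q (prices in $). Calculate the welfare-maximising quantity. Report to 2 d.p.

Social marginal cost = private MC + MEC = 16.07 + 3.03Q.
Set SMC = demand: 16.07 + 3.03Q = 163.15 - 3.84Q → Q* = 21.4090.

Q* = 21.41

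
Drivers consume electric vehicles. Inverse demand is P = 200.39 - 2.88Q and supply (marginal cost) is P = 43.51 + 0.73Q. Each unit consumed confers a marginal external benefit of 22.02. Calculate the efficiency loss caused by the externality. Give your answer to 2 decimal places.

DWL = 67.16

Market equilibrium (private): 43.51 + 0.73Q = 200.39 - 2.88Q → Q_m = 43.4571.
Social marginal benefit = demand + MEB = 222.41 - 2.88Q.
Set SMB = MC: 222.41 - 2.88Q = 43.51 + 0.73Q → Q* = 49.5568.
The loss is the area between SMB and MC from Q* to Q_m; with linear curves that's a triangle of height MEB(Q_m).
DWL = ½ × 6.0997 × 22.0200 = 67.1577.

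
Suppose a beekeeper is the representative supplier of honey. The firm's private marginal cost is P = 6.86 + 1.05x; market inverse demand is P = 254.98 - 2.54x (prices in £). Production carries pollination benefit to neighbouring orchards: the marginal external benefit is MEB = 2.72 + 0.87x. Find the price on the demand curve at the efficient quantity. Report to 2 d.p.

Social marginal cost = private MC − MEB = 4.14 + 0.18x.
Set SMC = demand: 4.14 + 0.18x = 254.98 - 2.54x → x* = 92.2206.
Consumer price on the demand curve at x*: 254.98 − 2.54×92.2206 = 20.7397.

P = £20.74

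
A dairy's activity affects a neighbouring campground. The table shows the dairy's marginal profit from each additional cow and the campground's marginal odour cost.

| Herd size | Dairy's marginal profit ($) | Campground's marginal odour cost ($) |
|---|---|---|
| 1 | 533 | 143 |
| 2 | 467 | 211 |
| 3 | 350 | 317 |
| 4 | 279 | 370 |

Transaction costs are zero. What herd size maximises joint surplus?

3

Bargaining reaches the level where marginal profit last exceeds marginal odour cost.
That holds through level 3 (350 ≥ 317) but not at 4 (279 < 370).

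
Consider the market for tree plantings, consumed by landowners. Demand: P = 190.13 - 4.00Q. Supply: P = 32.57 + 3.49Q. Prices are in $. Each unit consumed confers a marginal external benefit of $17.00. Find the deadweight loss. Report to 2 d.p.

DWL = $19.29

Market equilibrium (private): 32.57 + 3.49Q = 190.13 - 4.00Q → Q_m = 21.0360.
Social marginal benefit = demand + MEB = 207.13 - 4.00Q.
Set SMB = MC: 207.13 - 4.00Q = 32.57 + 3.49Q → Q* = 23.3057.
The welfare-loss triangle has base |Q_m − Q*| and height MEB(Q_m) (the vertical gap between SMB and MC is zero at Q* and MEB at Q_m).
DWL = ½ × 2.2697 × 17.0000 = 19.2925.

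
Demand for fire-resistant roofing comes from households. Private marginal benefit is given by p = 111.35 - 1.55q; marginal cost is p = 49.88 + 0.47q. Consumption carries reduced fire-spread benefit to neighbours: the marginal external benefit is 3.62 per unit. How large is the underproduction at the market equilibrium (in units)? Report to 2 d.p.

Market equilibrium (private): 49.88 + 0.47q = 111.35 - 1.55q → q_m = 30.4307.
Social marginal benefit = demand + MEB = 114.97 - 1.55q.
Set SMB = MC: 114.97 - 1.55q = 49.88 + 0.47q → q* = 32.2228.
Gap = |30.4307 − 32.2228| = 1.7921.

1.79 units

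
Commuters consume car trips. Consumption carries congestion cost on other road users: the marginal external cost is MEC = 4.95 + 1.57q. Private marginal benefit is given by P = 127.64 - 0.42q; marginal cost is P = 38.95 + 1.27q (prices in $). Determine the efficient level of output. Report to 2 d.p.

Social marginal benefit = demand − MEC = 122.69 - 1.99q.
Set SMB = MC: 122.69 - 1.99q = 38.95 + 1.27q → q* = 25.6871.

q* = 25.69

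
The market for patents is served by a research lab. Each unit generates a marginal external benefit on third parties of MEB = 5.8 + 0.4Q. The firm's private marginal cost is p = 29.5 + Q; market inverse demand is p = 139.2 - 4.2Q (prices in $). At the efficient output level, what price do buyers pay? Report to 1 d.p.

Social marginal cost = private MC − MEB = 23.7 + 0.6Q.
Set SMC = demand: 23.7 + 0.6Q = 139.2 - 4.2Q → Q* = 24.0625.
Consumer price on the demand curve at Q*: 139.2 − 4.2×24.0625 = 38.1375.

P = $38.1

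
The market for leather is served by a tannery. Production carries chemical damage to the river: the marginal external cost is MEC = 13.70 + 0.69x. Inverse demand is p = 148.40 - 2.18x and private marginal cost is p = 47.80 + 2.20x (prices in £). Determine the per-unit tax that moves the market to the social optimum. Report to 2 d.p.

Social marginal cost = private MC + MEC = 61.50 + 2.89x.
Set SMC = demand: 61.50 + 2.89x = 148.40 - 2.18x → x* = 17.1400.
The Pigouvian tax equals MEC at x*: 13.70 + 0.69×17.1400 = 25.5266.

tax = £25.53 per unit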